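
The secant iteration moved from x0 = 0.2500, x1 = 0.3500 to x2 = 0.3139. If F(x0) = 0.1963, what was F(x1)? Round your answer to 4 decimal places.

The secant line through (0.2500, 0.1963) and (0.3500, F(x1)) crosses zero at x2 = 0.3139.
So (0.2500, 0.1963), (0.3500, F(x1)), (0.3139, 0) are collinear:
F(x1) = 0.1963 · (0.3500 − 0.3139) / (0.2500 − 0.3139) = 0.1963 · (0.036100)/(-0.063900) = -0.110899

-0.1109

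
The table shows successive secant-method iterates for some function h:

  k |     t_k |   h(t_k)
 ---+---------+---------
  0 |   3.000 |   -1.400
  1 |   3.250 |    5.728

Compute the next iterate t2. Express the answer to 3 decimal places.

3.049

t2 = 3.250 − 5.728·(3.250 − 3.000) / (5.728 − (-1.400))
   = 3.250 − (1.43200)/(7.12800) = 3.04910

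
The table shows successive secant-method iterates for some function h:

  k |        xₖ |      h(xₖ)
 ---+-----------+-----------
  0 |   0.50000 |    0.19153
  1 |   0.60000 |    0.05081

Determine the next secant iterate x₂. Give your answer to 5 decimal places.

x₂ = 0.60000 − 0.05081·(0.60000 − 0.50000) / (0.05081 − 0.19153)
   = 0.60000 − (0.0050810)/(-0.1407200) = 0.6361072

0.63611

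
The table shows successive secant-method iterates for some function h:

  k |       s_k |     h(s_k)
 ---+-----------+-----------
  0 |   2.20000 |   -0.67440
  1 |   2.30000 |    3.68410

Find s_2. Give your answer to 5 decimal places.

2.21547

s_2 = 2.30000 − 3.68410·(2.30000 − 2.20000) / (3.68410 − (-0.67440))
   = 2.30000 − (0.3684100)/(4.3585000) = 2.2154732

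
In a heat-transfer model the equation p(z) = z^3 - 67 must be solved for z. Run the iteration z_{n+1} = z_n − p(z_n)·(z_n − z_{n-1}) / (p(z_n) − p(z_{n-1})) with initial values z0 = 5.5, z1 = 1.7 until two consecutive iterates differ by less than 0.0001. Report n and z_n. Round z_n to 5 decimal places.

p(5.5) = 99.3750000, p(1.7) = -62.0870000
z2 = 1.7000000 − (-62.0870000)·(-3.8000000)/(-161.4620000) = 3.1612144;  |Δ| = 1.4612144
p(3.1612144) = -35.4091104
z3 = 3.1612144 − (-35.4091104)·(1.4612144)/(26.6778896) = 5.1006595;  |Δ| = 1.9394451
p(5.1006595) = 65.7024671
z4 = 5.1006595 − 65.7024671·(1.9394451)/(101.1115775) = 3.8404049;  |Δ| = 1.2602546
p(3.8404049) = -10.3589814
z5 = 3.8404049 − (-10.3589814)·(-1.2602546)/(-76.0614485) = 4.0120419;  |Δ| = 0.1716369
p(4.0120419) = -2.4202489
z6 = 4.0120419 − (-2.4202489)·(0.1716369)/(7.9387325) = 4.0643681;  |Δ| = 0.0523262
p(4.0643681) = 0.1396550
z7 = 4.0643681 − 0.1396550·(0.0523262)/(2.5599039) = 4.0615135;  |Δ| = 0.0028546
p(4.0615135) = -0.0017142
z8 = 4.0615135 − (-0.0017142)·(-0.0028546)/(-0.1413691) = 4.0615481;  |Δ| = 0.0000346
|z8 − z7| = 0.0000346 < 0.0001

n = 8, z_n = 4.06155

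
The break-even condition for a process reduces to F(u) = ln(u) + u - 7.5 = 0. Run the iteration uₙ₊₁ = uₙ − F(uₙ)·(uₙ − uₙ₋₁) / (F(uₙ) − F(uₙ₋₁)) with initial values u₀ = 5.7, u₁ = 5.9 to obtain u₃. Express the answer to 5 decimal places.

F(5.7) = -0.0595338, F(5.9) = 0.1749524
u₂ = 5.9000000 − 0.1749524·(5.9000000 − 5.7000000) / (0.1749524 − (-0.0595338)) = 5.9000000 − (0.0349905)/(0.2344862) = 5.7507781
F(5.7507781) = 0.0001133
u₃ = 5.7507781 − 0.0001133·(5.7507781 − 5.9000000) / (0.0001133 − 0.1749524) = 5.7507781 − (-0.0000169)/(-0.1748391) = 5.7506814

5.75068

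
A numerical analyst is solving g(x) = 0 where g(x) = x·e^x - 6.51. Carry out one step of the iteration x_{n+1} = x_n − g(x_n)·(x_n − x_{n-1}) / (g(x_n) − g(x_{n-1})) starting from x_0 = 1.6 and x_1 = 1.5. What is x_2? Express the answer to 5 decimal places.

g(1.6) = 1.4148519, g(1.5) = 0.2125336
x_2 = 1.5000000 − 0.2125336·(1.5000000 − 1.6000000) / (0.2125336 − 1.4148519) = 1.5000000 − (-0.0212534)/(-1.2023183) = 1.4823230

1.48232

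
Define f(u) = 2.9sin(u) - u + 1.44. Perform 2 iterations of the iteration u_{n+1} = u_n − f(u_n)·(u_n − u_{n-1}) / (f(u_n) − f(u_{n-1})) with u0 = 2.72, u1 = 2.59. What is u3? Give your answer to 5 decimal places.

f(2.72) = -0.0932789, f(2.59) = 0.3697286
u2 = 2.5900000 − 0.3697286·(2.5900000 − 2.7200000) / (0.3697286 − (-0.0932789)) = 2.5900000 − (-0.0480647)/(0.4630075) = 2.6938098
f(2.6938098) = 0.0017975
u3 = 2.6938098 − 0.0017975·(2.6938098 − 2.5900000) / (0.0017975 − 0.3697286) = 2.6938098 − (0.0001866)/(-0.3679311) = 2.6943170

2.69432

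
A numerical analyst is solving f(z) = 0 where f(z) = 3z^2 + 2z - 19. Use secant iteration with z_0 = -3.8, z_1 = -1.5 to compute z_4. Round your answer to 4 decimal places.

-2.8658

f(-3.8) = 16.720000, f(-1.5) = -15.250000
z_2 = -1.500000 − (-15.250000)·(-1.500000 − (-3.800000)) / (-15.250000 − 16.720000) = -1.500000 − (-35.075000)/(-31.970000) = -2.597122
f(-2.597122) = -3.959112
z_3 = -2.597122 − (-3.959112)·(-2.597122 − (-1.500000)) / (-3.959112 − (-15.250000)) = -2.597122 − (4.343630)/(11.290888) = -2.981825
f(-2.981825) = 1.710184
z_4 = -2.981825 − 1.710184·(-2.981825 − (-2.597122)) / (1.710184 − (-3.959112)) = -2.981825 − (-0.657911)/(5.669295) = -2.865776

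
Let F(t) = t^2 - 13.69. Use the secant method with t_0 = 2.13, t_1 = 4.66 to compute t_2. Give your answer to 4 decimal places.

F(2.13) = -9.153100, F(4.66) = 8.025600
t_2 = 4.660000 − 8.025600·(4.660000 − 2.130000) / (8.025600 − (-9.153100)) = 4.660000 − (20.304768)/(17.178700) = 3.478027

3.4780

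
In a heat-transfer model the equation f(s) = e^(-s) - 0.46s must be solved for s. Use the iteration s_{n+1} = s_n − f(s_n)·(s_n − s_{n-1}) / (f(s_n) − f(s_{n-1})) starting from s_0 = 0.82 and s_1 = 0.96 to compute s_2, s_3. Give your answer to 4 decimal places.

f(0.82) = 0.063232, f(0.96) = -0.058707
s_2 = 0.960000 − (-0.058707)·(0.960000 − 0.820000) / (-0.058707 − 0.063232) = 0.960000 − (-0.008219)/(-0.121939) = 0.892597
f(0.892597) = -0.001004
s_3 = 0.892597 − (-0.001004)·(0.892597 − 0.960000) / (-0.001004 − (-0.058707)) = 0.892597 − (0.000068)/(0.057703) = 0.891424

0.8926, 0.8914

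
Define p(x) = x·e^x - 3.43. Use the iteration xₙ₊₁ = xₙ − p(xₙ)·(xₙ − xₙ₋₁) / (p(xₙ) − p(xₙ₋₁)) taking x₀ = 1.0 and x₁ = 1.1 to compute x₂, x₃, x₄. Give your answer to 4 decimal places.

p(1.0) = -0.711718, p(1.1) = -0.125417
x₂ = 1.100000 − (-0.125417)·(1.100000 − 1.000000) / (-0.125417 − (-0.711718)) = 1.100000 − (-0.012542)/(0.586301) = 1.121391
p(1.121391) = 0.011686
x₃ = 1.121391 − 0.011686·(1.121391 − 1.100000) / (0.011686 − (-0.125417)) = 1.121391 − (0.000250)/(0.137103) = 1.119568
p(1.119568) = -0.000169
x₄ = 1.119568 − (-0.000169)·(1.119568 − 1.121391) / (-0.000169 − 0.011686) = 1.119568 − (0.000000)/(-0.011855) = 1.119594

1.1214, 1.1196, 1.1196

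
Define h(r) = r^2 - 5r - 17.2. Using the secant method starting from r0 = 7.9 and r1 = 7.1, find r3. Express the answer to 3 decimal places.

7.343

h(7.9) = 5.71000, h(7.1) = -2.29000
r2 = 7.10000 − (-2.29000)·(7.10000 − 7.90000) / (-2.29000 − 5.71000) = 7.10000 − (1.83200)/(-8.00000) = 7.32900
h(7.32900) = -0.13076
r3 = 7.32900 − (-0.13076)·(7.32900 − 7.10000) / (-0.13076 − (-2.29000)) = 7.32900 − (-0.02994)/(2.15924) = 7.34287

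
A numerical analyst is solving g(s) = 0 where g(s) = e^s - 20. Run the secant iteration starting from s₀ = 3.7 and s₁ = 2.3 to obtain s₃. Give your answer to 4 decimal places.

g(3.7) = 20.447304, g(2.3) = -10.025818
s₂ = 2.300000 − (-10.025818)·(2.300000 − 3.700000) / (-10.025818 − 20.447304) = 2.300000 − (14.036145)/(-30.473122) = 2.760607
g(2.760607) = -4.190558
s₃ = 2.760607 − (-4.190558)·(2.760607 − 2.300000) / (-4.190558 − (-10.025818)) = 2.760607 − (-1.930202)/(5.835260) = 3.091390

3.0914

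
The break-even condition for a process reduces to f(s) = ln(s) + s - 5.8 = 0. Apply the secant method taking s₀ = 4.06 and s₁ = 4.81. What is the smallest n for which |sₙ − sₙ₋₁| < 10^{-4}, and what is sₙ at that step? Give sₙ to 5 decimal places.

f(4.06) = -0.3388170, f(4.81) = 0.5806971
s₂ = 4.8100000 − 0.5806971·(0.7500000)/(0.9195141) = 4.3363555;  |Δ| = 0.4736445
f(4.3363555) = 0.0033897
s₃ = 4.3363555 − 0.0033897·(-0.4736445)/(-0.5773074) = 4.3335744;  |Δ| = 0.0027811
f(4.3335744) = -0.0000329
s₄ = 4.3335744 − (-0.0000329)·(-0.0027811)/(-0.0034226) = 4.3336011;  |Δ| = 0.0000267
|s₄ − s₃| = 0.0000267 < 10^{-4}

n = 4, sₙ = 4.33360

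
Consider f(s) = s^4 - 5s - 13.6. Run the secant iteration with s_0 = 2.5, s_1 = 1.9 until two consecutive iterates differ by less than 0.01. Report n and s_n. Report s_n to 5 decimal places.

n = 5, s_n = 2.23050

f(2.5) = 12.9625000, f(1.9) = -10.0679000
s_2 = 1.9000000 − (-10.0679000)·(-0.6000000)/(-23.0304000) = 2.1622942;  |Δ| = 0.2622942
f(2.1622942) = -2.5510197
s_3 = 2.1622942 − (-2.5510197)·(0.2622942)/(7.5168803) = 2.2513095;  |Δ| = 0.0890153
f(2.2513095) = 0.8320759
s_4 = 2.2513095 − 0.8320759·(0.0890153)/(3.3830956) = 2.2294161;  |Δ| = 0.0218934
f(2.2294161) = -0.0432364
s_5 = 2.2294161 − (-0.0432364)·(-0.0218934)/(-0.8753123) = 2.2304975;  |Δ| = 0.0010814
|s_5 − s_4| = 0.0010814 < 0.01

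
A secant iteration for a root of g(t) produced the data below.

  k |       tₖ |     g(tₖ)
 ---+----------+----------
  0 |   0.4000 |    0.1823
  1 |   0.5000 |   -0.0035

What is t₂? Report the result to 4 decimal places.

0.4981

t₂ = 0.5000 − (-0.0035)·(0.5000 − 0.4000) / (-0.0035 − 0.1823)
   = 0.5000 − (-0.000350)/(-0.185800) = 0.498116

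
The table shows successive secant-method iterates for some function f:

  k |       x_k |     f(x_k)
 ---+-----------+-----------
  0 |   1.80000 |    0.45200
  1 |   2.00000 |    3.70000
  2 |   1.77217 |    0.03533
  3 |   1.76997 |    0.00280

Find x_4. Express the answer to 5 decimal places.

x_4 = 1.76997 − 0.00280·(1.76997 − 1.77217) / (0.00280 − 0.03533)
   = 1.76997 − (-0.0000062)/(-0.0325300) = 1.7697806

1.76978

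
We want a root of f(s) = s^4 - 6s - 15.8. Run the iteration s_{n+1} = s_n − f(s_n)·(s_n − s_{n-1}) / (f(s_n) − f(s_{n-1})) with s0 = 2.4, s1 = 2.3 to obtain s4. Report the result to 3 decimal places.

f(2.4) = 2.97760, f(2.3) = -1.61590
s2 = 2.30000 − (-1.61590)·(2.30000 − 2.40000) / (-1.61590 − 2.97760) = 2.30000 − (0.16159)/(-4.59350) = 2.33518
f(2.33518) = -0.07525
s3 = 2.33518 − (-0.07525)·(2.33518 − 2.30000) / (-0.07525 − (-1.61590)) = 2.33518 − (-0.00265)/(1.54065) = 2.33690
f(2.33690) = 0.00205
s4 = 2.33690 − 0.00205·(2.33690 − 2.33518) / (0.00205 − (-0.07525)) = 2.33690 − (0.00000)/(0.07730) = 2.33685

2.337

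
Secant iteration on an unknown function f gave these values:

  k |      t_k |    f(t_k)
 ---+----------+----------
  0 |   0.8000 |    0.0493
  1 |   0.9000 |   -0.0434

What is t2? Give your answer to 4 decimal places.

t2 = 0.9000 − (-0.0434)·(0.9000 − 0.8000) / (-0.0434 − 0.0493)
   = 0.9000 − (-0.004340)/(-0.092700) = 0.853182

0.8532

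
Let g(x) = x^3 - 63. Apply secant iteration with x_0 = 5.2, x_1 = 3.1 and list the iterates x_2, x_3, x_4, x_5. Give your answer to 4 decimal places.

3.7293, 4.0467, 3.9747, 3.9790

g(5.2) = 77.608000, g(3.1) = -33.209000
x_2 = 3.100000 − (-33.209000)·(3.100000 − 5.200000) / (-33.209000 − 77.608000) = 3.100000 − (69.738900)/(-110.817000) = 3.729316
g(3.729316) = -11.133431
x_3 = 3.729316 − (-11.133431)·(3.729316 − 3.100000) / (-11.133431 − (-33.209000)) = 3.729316 − (-7.006445)/(22.075569) = 4.046700
g(4.046700) = 3.267896
x_4 = 4.046700 − 3.267896·(4.046700 − 3.729316) / (3.267896 − (-11.133431)) = 4.046700 − (1.037180)/(14.401328) = 3.974681
g(3.974681) = -0.207648
x_5 = 3.974681 − (-0.207648)·(3.974681 − 4.046700) / (-0.207648 − 3.267896) = 3.974681 − (0.014955)/(-3.475544) = 3.978984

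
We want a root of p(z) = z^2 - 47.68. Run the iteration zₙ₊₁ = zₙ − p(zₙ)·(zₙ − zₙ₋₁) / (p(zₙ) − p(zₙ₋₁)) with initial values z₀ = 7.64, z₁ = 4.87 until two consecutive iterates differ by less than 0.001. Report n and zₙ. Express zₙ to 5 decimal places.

p(7.64) = 10.6896000, p(4.87) = -23.9631000
z₂ = 4.8700000 − (-23.9631000)·(-2.7700000)/(-34.6527000) = 6.7855156;  |Δ| = 1.9155156
p(6.7855156) = -1.6367782
z₃ = 6.7855156 − (-1.6367782)·(1.9155156)/(22.3263218) = 6.9259451;  |Δ| = 0.1404295
p(6.9259451) = 0.2887153
z₄ = 6.9259451 − 0.2887153·(0.1404295)/(1.9254935) = 6.9048886;  |Δ| = 0.0210565
p(6.9048886) = -0.0025136
z₅ = 6.9048886 − (-0.0025136)·(-0.0210565)/(-0.2912289) = 6.9050703;  |Δ| = 0.0001817
|z₅ − z₄| = 0.0001817 < 0.001

n = 5, zₙ = 6.90507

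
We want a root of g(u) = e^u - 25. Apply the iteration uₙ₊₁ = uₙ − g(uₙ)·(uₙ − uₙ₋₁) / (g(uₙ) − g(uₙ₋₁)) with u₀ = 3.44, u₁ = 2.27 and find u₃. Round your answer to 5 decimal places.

g(3.44) = 6.1869582, g(2.27) = -15.3205992
u₂ = 2.2700000 − (-15.3205992)·(2.2700000 − 3.4400000) / (-15.3205992 − 6.1869582) = 2.2700000 − (17.9251010)/(-21.5075574) = 3.1034327
g(3.1034327) = -2.7257194
u₃ = 3.1034327 − (-2.7257194)·(3.1034327 − 2.2700000) / (-2.7257194 − (-15.3205992)) = 3.1034327 − (-2.2717036)/(12.5948797) = 3.2837999

3.28380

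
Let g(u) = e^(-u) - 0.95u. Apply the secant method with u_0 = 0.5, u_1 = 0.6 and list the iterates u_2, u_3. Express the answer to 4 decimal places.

0.5861, 0.5859

g(0.5) = 0.131531, g(0.6) = -0.021188
u_2 = 0.600000 − (-0.021188)·(0.600000 − 0.500000) / (-0.021188 − 0.131531) = 0.600000 − (-0.002119)/(-0.152719) = 0.586126
g(0.586126) = -0.000341
u_3 = 0.586126 − (-0.000341)·(0.586126 − 0.600000) / (-0.000341 − (-0.021188)) = 0.586126 − (0.000005)/(0.020848) = 0.585899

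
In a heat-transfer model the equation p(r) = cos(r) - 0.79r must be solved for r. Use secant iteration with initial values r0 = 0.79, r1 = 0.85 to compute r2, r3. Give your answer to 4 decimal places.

0.8424, 0.8425

p(0.79) = 0.079745, p(0.85) = -0.011517
r2 = 0.850000 − (-0.011517)·(0.850000 − 0.790000) / (-0.011517 − 0.079745) = 0.850000 − (-0.000691)/(-0.091262) = 0.842428
p(0.842428) = 0.000134
r3 = 0.842428 − 0.000134·(0.842428 − 0.850000) / (0.000134 − (-0.011517)) = 0.842428 − (-0.000001)/(0.011651) = 0.842516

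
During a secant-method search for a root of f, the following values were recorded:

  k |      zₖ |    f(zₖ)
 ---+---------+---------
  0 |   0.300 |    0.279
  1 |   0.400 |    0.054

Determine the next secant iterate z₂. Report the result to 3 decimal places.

0.424

z₂ = 0.400 − 0.054·(0.400 − 0.300) / (0.054 − 0.279)
   = 0.400 − (0.00540)/(-0.22500) = 0.42400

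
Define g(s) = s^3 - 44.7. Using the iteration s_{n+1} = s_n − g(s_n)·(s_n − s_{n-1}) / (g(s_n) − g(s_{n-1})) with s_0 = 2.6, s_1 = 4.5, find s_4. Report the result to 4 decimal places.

g(2.6) = -27.124000, g(4.5) = 46.425000
s_2 = 4.500000 − 46.425000·(4.500000 − 2.600000) / (46.425000 − (-27.124000)) = 4.500000 − (88.207500)/(73.549000) = 3.300697
g(3.300697) = -8.740208
s_3 = 3.300697 − (-8.740208)·(3.300697 − 4.500000) / (-8.740208 − 46.425000) = 3.300697 − (10.482153)/(-55.165208) = 3.490711
g(3.490711) = -2.165453
s_4 = 3.490711 − (-2.165453)·(3.490711 − 3.300697) / (-2.165453 − (-8.740208)) = 3.490711 − (-0.411466)/(6.574755) = 3.553294

3.5533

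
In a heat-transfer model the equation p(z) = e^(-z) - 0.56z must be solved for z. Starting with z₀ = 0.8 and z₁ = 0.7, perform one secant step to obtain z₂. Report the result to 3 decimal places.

p(0.8) = 0.00133, p(0.7) = 0.10459
z₂ = 0.70000 − 0.10459·(0.70000 − 0.80000) / (0.10459 − 0.00133) = 0.70000 − (-0.01046)/(0.10326) = 0.80129

0.801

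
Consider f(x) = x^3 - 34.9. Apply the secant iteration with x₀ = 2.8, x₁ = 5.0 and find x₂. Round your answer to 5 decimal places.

f(2.8) = -12.9480000, f(5.0) = 90.1000000
x₂ = 5.0000000 − 90.1000000·(5.0000000 − 2.8000000) / (90.1000000 − (-12.9480000)) = 5.0000000 − (198.2200000)/(103.0480000) = 3.0764304

3.07643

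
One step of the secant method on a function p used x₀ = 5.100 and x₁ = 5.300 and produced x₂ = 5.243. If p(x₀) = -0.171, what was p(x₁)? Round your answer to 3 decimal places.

The secant line through (5.100, -0.171) and (5.300, p(x₁)) crosses zero at x₂ = 5.243.
So (5.100, -0.171), (5.300, p(x₁)), (5.243, 0) are collinear:
p(x₁) = -0.171 · (5.300 − 5.243) / (5.100 − 5.243) = -0.171 · (0.05700)/(-0.14300) = 0.06816

0.068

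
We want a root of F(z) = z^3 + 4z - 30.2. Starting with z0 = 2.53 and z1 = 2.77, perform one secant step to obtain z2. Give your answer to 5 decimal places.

2.68492

F(2.53) = -3.8857230, F(2.77) = 2.1339330
z2 = 2.7700000 − 2.1339330·(2.7700000 − 2.5300000) / (2.1339330 − (-3.8857230)) = 2.7700000 − (0.5121439)/(6.0196560) = 2.6849214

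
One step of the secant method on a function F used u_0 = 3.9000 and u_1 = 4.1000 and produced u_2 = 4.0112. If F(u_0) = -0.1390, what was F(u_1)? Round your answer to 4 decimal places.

0.1110

The secant line through (3.9000, -0.1390) and (4.1000, F(u_1)) crosses zero at u_2 = 4.0112.
So (3.9000, -0.1390), (4.1000, F(u_1)), (4.0112, 0) are collinear:
F(u_1) = -0.1390 · (4.1000 − 4.0112) / (3.9000 − 4.0112) = -0.1390 · (0.088800)/(-0.111200) = 0.111000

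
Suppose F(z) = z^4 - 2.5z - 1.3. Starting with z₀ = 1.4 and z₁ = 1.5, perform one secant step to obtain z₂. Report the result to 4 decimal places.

F(1.4) = -0.958400, F(1.5) = 0.012500
z₂ = 1.500000 − 0.012500·(1.500000 − 1.400000) / (0.012500 − (-0.958400)) = 1.500000 − (0.001250)/(0.970900) = 1.498713

1.4987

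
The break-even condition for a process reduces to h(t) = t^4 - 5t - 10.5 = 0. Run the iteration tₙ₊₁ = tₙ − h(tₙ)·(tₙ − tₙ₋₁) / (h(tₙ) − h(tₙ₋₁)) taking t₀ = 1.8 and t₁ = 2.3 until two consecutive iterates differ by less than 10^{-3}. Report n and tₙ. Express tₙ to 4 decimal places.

h(1.8) = -9.002400, h(2.3) = 5.984100
t₂ = 2.300000 − 5.984100·(0.500000)/(14.986500) = 2.100350;  |Δ| = 0.199650
h(2.100350) = -1.540671
t₃ = 2.100350 − (-1.540671)·(-0.199650)/(-7.524771) = 2.141228;  |Δ| = 0.040878
h(2.141228) = -0.185226
t₄ = 2.141228 − (-0.185226)·(0.040878)/(1.355445) = 2.146814;  |Δ| = 0.005586
h(2.146814) = 0.007062
t₅ = 2.146814 − 0.007062·(0.005586)/(0.192288) = 2.146609;  |Δ| = 0.000205
|t₅ − t₄| = 0.000205 < 10^{-3}

n = 5, tₙ = 2.1466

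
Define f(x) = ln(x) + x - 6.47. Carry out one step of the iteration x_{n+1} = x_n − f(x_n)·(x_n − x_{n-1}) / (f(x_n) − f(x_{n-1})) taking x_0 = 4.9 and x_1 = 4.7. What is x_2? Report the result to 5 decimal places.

4.88408

f(4.9) = 0.0192352, f(4.7) = -0.2224375
x_2 = 4.7000000 − (-0.2224375)·(4.7000000 − 4.9000000) / (-0.2224375 − 0.0192352) = 4.7000000 − (0.0444875)/(-0.2416727) = 4.8840816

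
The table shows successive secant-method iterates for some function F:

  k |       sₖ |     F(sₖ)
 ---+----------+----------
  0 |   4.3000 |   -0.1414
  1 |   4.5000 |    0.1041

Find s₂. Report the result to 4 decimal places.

4.4152

s₂ = 4.5000 − 0.1041·(4.5000 − 4.3000) / (0.1041 − (-0.1414))
   = 4.5000 − (0.020820)/(0.245500) = 4.415193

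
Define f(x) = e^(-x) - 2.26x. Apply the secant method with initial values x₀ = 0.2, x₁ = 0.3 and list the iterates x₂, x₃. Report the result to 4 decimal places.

0.3207, 0.3210

f(0.2) = 0.366731, f(0.3) = 0.062818
x₂ = 0.300000 − 0.062818·(0.300000 − 0.200000) / (0.062818 − 0.366731) = 0.300000 − (0.006282)/(-0.303913) = 0.320670
f(0.320670) = 0.000949
x₃ = 0.320670 − 0.000949·(0.320670 − 0.300000) / (0.000949 − 0.062818) = 0.320670 − (0.000020)/(-0.061869) = 0.320987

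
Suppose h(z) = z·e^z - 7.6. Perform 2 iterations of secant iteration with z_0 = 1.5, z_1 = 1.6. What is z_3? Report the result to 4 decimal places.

1.5743

h(1.5) = -0.877466, h(1.6) = 0.324852
z_2 = 1.600000 − 0.324852·(1.600000 − 1.500000) / (0.324852 − (-0.877466)) = 1.600000 − (0.032485)/(1.202318) = 1.572981
h(1.572981) = -0.016659
z_3 = 1.572981 − (-0.016659)·(1.572981 − 1.600000) / (-0.016659 − 0.324852) = 1.572981 − (0.000450)/(-0.341511) = 1.574299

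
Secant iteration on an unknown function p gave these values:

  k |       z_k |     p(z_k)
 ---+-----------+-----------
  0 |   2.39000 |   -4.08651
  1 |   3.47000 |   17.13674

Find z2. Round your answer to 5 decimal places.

2.59795

z2 = 3.47000 − 17.13674·(3.47000 − 2.39000) / (17.13674 − (-4.08651))
   = 3.47000 − (18.5076792)/(21.2232500) = 2.5979526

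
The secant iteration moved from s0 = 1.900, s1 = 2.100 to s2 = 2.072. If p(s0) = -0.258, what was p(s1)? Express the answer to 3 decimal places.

The secant line through (1.900, -0.258) and (2.100, p(s1)) crosses zero at s2 = 2.072.
So (1.900, -0.258), (2.100, p(s1)), (2.072, 0) are collinear:
p(s1) = -0.258 · (2.100 − 2.072) / (1.900 − 2.072) = -0.258 · (0.02800)/(-0.17200) = 0.04200

0.042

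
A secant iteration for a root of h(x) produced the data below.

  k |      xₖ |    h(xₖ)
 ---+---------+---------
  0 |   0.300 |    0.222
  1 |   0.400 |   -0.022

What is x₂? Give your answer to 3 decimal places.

0.391

x₂ = 0.400 − (-0.022)·(0.400 − 0.300) / (-0.022 − 0.222)
   = 0.400 − (-0.00220)/(-0.24400) = 0.39098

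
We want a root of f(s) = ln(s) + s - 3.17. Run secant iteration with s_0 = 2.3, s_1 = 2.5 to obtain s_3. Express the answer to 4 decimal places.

2.3259

f(2.3) = -0.037091, f(2.5) = 0.246291
s_2 = 2.500000 − 0.246291·(2.500000 − 2.300000) / (0.246291 − (-0.037091)) = 2.500000 − (0.049258)/(0.283382) = 2.326177
f(2.326177) = 0.000404
s_3 = 2.326177 − 0.000404·(2.326177 − 2.500000) / (0.000404 − 0.246291) = 2.326177 − (-0.000070)/(-0.245887) = 2.325892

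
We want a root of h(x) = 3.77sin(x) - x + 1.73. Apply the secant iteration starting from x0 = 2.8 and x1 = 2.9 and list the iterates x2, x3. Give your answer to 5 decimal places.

h(2.8) = 0.1929053, h(2.9) = -0.2680300
x2 = 2.9000000 − (-0.2680300)·(2.9000000 − 2.8000000) / (-0.2680300 − 0.1929053) = 2.9000000 − (-0.0268030)/(-0.4609354) = 2.8418508
h(2.8418508) = 0.0013304
x3 = 2.8418508 − 0.0013304·(2.8418508 − 2.9000000) / (0.0013304 − (-0.2680300)) = 2.8418508 − (-0.0000774)/(0.2693604) = 2.8421380

2.84185, 2.84214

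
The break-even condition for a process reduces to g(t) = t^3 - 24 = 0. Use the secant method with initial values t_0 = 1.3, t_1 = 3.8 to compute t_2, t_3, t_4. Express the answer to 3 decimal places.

g(1.3) = -21.80300, g(3.8) = 30.87200
t_2 = 3.80000 − 30.87200·(3.80000 − 1.30000) / (30.87200 − (-21.80300)) = 3.80000 − (77.18000)/(52.67500) = 2.33479
g(2.33479) = -11.27251
t_3 = 2.33479 − (-11.27251)·(2.33479 − 3.80000) / (-11.27251 − 30.87200) = 2.33479 − (16.51661)/(-42.14451) = 2.72669
g(2.72669) = -3.72744
t_4 = 2.72669 − (-3.72744)·(2.72669 − 2.33479) / (-3.72744 − (-11.27251)) = 2.72669 − (-1.46080)/(7.54507) = 2.92030

2.335, 2.727, 2.920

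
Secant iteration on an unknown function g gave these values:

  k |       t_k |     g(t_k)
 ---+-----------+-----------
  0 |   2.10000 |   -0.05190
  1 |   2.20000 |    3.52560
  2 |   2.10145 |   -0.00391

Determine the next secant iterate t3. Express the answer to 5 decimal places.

2.10156

t3 = 2.10145 − (-0.00391)·(2.10145 − 2.20000) / (-0.00391 − 3.52560)
   = 2.10145 − (0.0003853)/(-3.5295100) = 2.1015592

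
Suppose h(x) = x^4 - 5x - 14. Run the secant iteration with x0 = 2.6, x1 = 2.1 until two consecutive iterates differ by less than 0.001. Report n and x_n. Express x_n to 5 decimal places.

n = 5, x_n = 2.24059

h(2.6) = 18.6976000, h(2.1) = -5.0519000
x2 = 2.1000000 − (-5.0519000)·(-0.5000000)/(-23.7495000) = 2.2063580;  |Δ| = 0.1063580
h(2.2063580) = -1.3342128
x3 = 2.2063580 − (-1.3342128)·(0.1063580)/(3.7176872) = 2.2445281;  |Δ| = 0.0381700
h(2.2445281) = 0.1578588
x4 = 2.2445281 − 0.1578588·(0.0381700)/(1.4920716) = 2.2404897;  |Δ| = 0.0040383
h(2.2404897) = -0.0041144
x5 = 2.2404897 − (-0.0041144)·(-0.0040383)/(-0.1619732) = 2.2405923;  |Δ| = 0.0001026
|x5 − x4| = 0.0001026 < 0.001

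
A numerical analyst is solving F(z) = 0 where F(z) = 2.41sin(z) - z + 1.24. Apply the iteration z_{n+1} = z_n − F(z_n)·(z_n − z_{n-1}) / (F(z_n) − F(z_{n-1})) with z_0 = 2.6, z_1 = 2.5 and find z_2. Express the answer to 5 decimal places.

F(2.6) = -0.1176417, F(2.5) = 0.1823179
z_2 = 2.5000000 − 0.1823179·(2.5000000 − 2.6000000) / (0.1823179 − (-0.1176417)) = 2.5000000 − (-0.0182318)/(0.2999596) = 2.5607808

2.56078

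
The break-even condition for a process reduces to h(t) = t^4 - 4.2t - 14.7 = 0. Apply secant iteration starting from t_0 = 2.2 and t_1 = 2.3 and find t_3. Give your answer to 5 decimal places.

h(2.2) = -0.5144000, h(2.3) = 3.6241000
t_2 = 2.3000000 − 3.6241000·(2.3000000 − 2.2000000) / (3.6241000 − (-0.5144000)) = 2.3000000 − (0.3624100)/(4.1385000) = 2.2124296
h(2.2124296) = -0.0326984
t_3 = 2.2124296 − (-0.0326984)·(2.2124296 − 2.3000000) / (-0.0326984 − 3.6241000) = 2.2124296 − (0.0028634)/(-3.6567984) = 2.2132127

2.21321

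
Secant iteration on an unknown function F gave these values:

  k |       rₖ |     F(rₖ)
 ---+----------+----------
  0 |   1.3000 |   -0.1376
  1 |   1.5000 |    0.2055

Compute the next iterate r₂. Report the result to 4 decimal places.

1.3802

r₂ = 1.5000 − 0.2055·(1.5000 − 1.3000) / (0.2055 − (-0.1376))
   = 1.5000 − (0.041100)/(0.343100) = 1.380210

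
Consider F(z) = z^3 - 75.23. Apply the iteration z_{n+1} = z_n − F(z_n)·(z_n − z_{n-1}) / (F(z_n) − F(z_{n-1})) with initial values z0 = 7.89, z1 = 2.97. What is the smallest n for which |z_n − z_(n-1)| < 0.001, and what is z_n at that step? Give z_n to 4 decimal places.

F(7.89) = 415.939069, F(2.97) = -49.031927
z2 = 2.970000 − (-49.031927)·(-4.920000)/(-464.970996) = 3.488822;  |Δ| = 0.518822
F(3.488822) = -32.764489
z3 = 3.488822 − (-32.764489)·(0.518822)/(16.267438) = 4.533788;  |Δ| = 1.044967
F(4.533788) = 17.963099
z4 = 4.533788 − 17.963099·(1.044967)/(50.727588) = 4.163756;  |Δ| = 0.370032
F(4.163756) = -3.043514
z5 = 4.163756 − (-3.043514)·(-0.370032)/(-21.006613) = 4.217368;  |Δ| = 0.053612
F(4.217368) = -0.219086
z6 = 4.217368 − (-0.219086)·(0.053612)/(2.824428) = 4.221526;  |Δ| = 0.004159
F(4.221526) = 0.003028
z7 = 4.221526 − 0.003028·(0.004159)/(0.222114) = 4.221470;  |Δ| = 0.000057
|z7 − z6| = 0.000057 < 0.001

n = 7, z_n = 4.2215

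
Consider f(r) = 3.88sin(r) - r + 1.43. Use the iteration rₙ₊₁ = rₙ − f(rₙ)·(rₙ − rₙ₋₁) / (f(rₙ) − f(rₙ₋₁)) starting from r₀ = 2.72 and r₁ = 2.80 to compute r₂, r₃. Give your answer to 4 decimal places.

2.7847, 2.7849

f(2.72) = 0.297751, f(2.80) = -0.070246
r₂ = 2.800000 − (-0.070246)·(2.800000 − 2.720000) / (-0.070246 − 0.297751) = 2.800000 − (-0.005620)/(-0.367997) = 2.784729
f(2.784729) = 0.000699
r₃ = 2.784729 − 0.000699·(2.784729 − 2.800000) / (0.000699 − (-0.070246)) = 2.784729 − (-0.000011)/(0.070945) = 2.784880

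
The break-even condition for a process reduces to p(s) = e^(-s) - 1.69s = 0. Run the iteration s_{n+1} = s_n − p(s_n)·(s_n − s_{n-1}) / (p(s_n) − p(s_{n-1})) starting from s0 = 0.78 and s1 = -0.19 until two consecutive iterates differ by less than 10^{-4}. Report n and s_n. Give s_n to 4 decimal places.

n = 5, s_n = 0.3976

p(0.78) = -0.859794, p(-0.19) = 1.530350
s2 = -0.190000 − 1.530350·(-0.970000)/(2.390144) = 0.431067;  |Δ| = 0.621067
p(0.431067) = -0.078688
s3 = 0.431067 − (-0.078688)·(0.621067)/(-1.609037) = 0.400695;  |Δ| = 0.030372
p(0.400695) = -0.007319
s4 = 0.400695 − (-0.007319)·(-0.030372)/(0.071369) = 0.397580;  |Δ| = 0.003115
p(0.397580) = 0.000035
s5 = 0.397580 − 0.000035·(-0.003115)/(0.007354) = 0.397594;  |Δ| = 0.000015
|s5 − s4| = 0.000015 < 10^{-4}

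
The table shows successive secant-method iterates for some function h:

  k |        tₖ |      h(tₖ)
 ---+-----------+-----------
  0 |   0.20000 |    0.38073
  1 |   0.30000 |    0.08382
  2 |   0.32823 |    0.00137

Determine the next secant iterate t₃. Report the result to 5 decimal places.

t₃ = 0.32823 − 0.00137·(0.32823 − 0.30000) / (0.00137 − 0.08382)
   = 0.32823 − (0.0000387)/(-0.0824500) = 0.3286991

0.32870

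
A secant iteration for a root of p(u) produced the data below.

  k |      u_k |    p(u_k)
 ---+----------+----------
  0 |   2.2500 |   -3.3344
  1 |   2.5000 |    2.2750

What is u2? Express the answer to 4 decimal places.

u2 = 2.5000 − 2.2750·(2.5000 − 2.2500) / (2.2750 − (-3.3344))
   = 2.5000 − (0.568750)/(5.609400) = 2.398608

2.3986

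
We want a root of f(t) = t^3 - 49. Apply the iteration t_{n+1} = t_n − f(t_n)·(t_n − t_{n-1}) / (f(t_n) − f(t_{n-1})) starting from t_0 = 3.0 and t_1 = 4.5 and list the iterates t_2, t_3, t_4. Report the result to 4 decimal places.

f(3.0) = -22.000000, f(4.5) = 42.125000
t_2 = 4.500000 − 42.125000·(4.500000 − 3.000000) / (42.125000 − (-22.000000)) = 4.500000 − (63.187500)/(64.125000) = 3.514620
f(3.514620) = -5.585472
t_3 = 3.514620 − (-5.585472)·(3.514620 − 4.500000) / (-5.585472 − 42.125000) = 3.514620 − (5.503813)/(-47.710472) = 3.629978
f(3.629978) = -1.168704
t_4 = 3.629978 − (-1.168704)·(3.629978 − 3.514620) / (-1.168704 − (-5.585472)) = 3.629978 − (-0.134820)/(4.416768) = 3.660503

3.5146, 3.6300, 3.6605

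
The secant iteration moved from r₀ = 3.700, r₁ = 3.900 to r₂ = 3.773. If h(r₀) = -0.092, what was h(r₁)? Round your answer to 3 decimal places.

0.160

The secant line through (3.700, -0.092) and (3.900, h(r₁)) crosses zero at r₂ = 3.773.
So (3.700, -0.092), (3.900, h(r₁)), (3.773, 0) are collinear:
h(r₁) = -0.092 · (3.900 − 3.773) / (3.700 − 3.773) = -0.092 · (0.12700)/(-0.07300) = 0.16005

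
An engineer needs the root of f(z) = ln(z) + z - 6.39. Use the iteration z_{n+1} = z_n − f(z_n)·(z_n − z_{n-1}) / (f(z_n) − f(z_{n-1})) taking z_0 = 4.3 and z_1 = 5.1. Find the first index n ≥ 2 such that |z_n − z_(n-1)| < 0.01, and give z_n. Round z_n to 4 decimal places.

n = 3, z_n = 4.8177

f(4.3) = -0.631385, f(5.1) = 0.339241
z_2 = 5.100000 − 0.339241·(0.800000)/(0.970626) = 4.820394;  |Δ| = 0.279606
f(4.820394) = 0.003250
z_3 = 4.820394 − 0.003250·(-0.279606)/(-0.335991) = 4.817690;  |Δ| = 0.002705
|z_3 − z_2| = 0.002705 < 0.01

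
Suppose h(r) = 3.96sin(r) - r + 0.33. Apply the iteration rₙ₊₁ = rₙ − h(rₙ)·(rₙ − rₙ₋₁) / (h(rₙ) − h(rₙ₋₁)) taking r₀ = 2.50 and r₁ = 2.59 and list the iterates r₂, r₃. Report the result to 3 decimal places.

h(2.50) = 0.19995, h(2.59) = -0.18478
r₂ = 2.59000 − (-0.18478)·(2.59000 − 2.50000) / (-0.18478 − 0.19995) = 2.59000 − (-0.01663)/(-0.38473) = 2.54677
h(2.54677) = 0.00225
r₃ = 2.54677 − 0.00225·(2.54677 − 2.59000) / (0.00225 − (-0.18478)) = 2.54677 − (-0.00010)/(0.18703) = 2.54729

2.547, 2.547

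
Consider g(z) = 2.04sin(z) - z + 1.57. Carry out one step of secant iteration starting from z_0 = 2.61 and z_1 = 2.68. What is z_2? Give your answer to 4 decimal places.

2.6079

g(2.61) = -0.005910, g(2.68) = -0.201436
z_2 = 2.680000 − (-0.201436)·(2.680000 − 2.610000) / (-0.201436 − (-0.005910)) = 2.680000 − (-0.014101)/(-0.195526) = 2.607884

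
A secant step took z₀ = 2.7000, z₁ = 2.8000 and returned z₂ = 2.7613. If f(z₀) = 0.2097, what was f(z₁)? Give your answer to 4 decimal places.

-0.1324

The secant line through (2.7000, 0.2097) and (2.8000, f(z₁)) crosses zero at z₂ = 2.7613.
So (2.7000, 0.2097), (2.8000, f(z₁)), (2.7613, 0) are collinear:
f(z₁) = 0.2097 · (2.8000 − 2.7613) / (2.7000 − 2.7613) = 0.2097 · (0.038700)/(-0.061300) = -0.132388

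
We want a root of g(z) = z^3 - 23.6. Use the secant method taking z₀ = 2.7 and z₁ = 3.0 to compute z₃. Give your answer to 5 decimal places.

g(2.7) = -3.9170000, g(3.0) = 3.4000000
z₂ = 3.0000000 − 3.4000000·(3.0000000 − 2.7000000) / (3.4000000 − (-3.9170000)) = 3.0000000 − (1.0200000)/(7.3170000) = 2.8605986
g(2.8605986) = -0.1916519
z₃ = 2.8605986 − (-0.1916519)·(2.8605986 − 3.0000000) / (-0.1916519 − 3.4000000) = 2.8605986 − (0.0267165)/(-3.5916519) = 2.8680371

2.86804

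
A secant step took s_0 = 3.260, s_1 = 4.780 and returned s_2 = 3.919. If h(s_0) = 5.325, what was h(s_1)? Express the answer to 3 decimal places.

The secant line through (3.260, 5.325) and (4.780, h(s_1)) crosses zero at s_2 = 3.919.
So (3.260, 5.325), (4.780, h(s_1)), (3.919, 0) are collinear:
h(s_1) = 5.325 · (4.780 − 3.919) / (3.260 − 3.919) = 5.325 · (0.86100)/(-0.65900) = -6.95725

-6.957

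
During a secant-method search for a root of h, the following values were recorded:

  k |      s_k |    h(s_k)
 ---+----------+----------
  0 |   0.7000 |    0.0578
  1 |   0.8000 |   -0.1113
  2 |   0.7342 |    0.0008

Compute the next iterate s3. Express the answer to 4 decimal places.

0.7347

s3 = 0.7342 − 0.0008·(0.7342 − 0.8000) / (0.0008 − (-0.1113))
   = 0.7342 − (-0.000053)/(0.112100) = 0.734670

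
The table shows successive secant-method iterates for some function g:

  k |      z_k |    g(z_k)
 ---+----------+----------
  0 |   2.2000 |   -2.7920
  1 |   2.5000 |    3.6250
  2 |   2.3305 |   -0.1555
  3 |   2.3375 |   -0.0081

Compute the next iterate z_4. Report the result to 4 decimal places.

2.3379

z_4 = 2.3375 − (-0.0081)·(2.3375 − 2.3305) / (-0.0081 − (-0.1555))
   = 2.3375 − (-0.000057)/(0.147400) = 2.337885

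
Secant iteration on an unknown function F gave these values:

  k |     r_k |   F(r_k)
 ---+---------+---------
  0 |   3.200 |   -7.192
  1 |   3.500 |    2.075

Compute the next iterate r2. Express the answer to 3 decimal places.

3.433

r2 = 3.500 − 2.075·(3.500 − 3.200) / (2.075 − (-7.192))
   = 3.500 − (0.62250)/(9.26700) = 3.43283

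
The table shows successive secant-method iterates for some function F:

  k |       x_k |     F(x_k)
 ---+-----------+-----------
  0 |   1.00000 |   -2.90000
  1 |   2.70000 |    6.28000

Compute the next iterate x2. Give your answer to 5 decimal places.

1.53704

x2 = 2.70000 − 6.28000·(2.70000 − 1.00000) / (6.28000 − (-2.90000))
   = 2.70000 − (10.6760000)/(9.1800000) = 1.5370370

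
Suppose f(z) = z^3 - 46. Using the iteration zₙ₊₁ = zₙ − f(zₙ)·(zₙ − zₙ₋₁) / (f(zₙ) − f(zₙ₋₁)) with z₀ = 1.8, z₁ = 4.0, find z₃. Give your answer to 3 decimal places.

f(1.8) = -40.16800, f(4.0) = 18.00000
z₂ = 4.00000 − 18.00000·(4.00000 − 1.80000) / (18.00000 − (-40.16800)) = 4.00000 − (39.60000)/(58.16800) = 3.31921
f(3.31921) = -9.43164
z₃ = 3.31921 − (-9.43164)·(3.31921 − 4.00000) / (-9.43164 − 18.00000) = 3.31921 − (6.42093)/(-27.43164) = 3.55328

3.553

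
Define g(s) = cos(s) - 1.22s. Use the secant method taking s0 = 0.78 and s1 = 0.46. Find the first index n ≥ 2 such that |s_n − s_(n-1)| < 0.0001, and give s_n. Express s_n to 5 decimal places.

n = 5, s_n = 0.65169

g(0.78) = -0.2406865, g(0.46) = 0.3348525
s2 = 0.4600000 − 0.3348525·(-0.3200000)/(0.5755390) = 0.6461782;  |Δ| = 0.1861782
g(0.6461782) = 0.0100535
s3 = 0.6461782 − 0.0100535·(0.1861782)/(-0.3247990) = 0.6519410;  |Δ| = 0.0057628
g(0.6519410) = -0.0004603
s4 = 0.6519410 − (-0.0004603)·(0.0057628)/(-0.0105138) = 0.6516887;  |Δ| = 0.0002523
g(0.6516887) = 0.0000006
s5 = 0.6516887 − 0.0000006·(-0.0002523)/(0.0004609) = 0.6516890;  |Δ| = 0.0000003
|s5 − s4| = 0.0000003 < 0.0001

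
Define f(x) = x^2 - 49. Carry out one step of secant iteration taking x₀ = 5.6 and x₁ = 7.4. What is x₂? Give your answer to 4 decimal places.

f(5.6) = -17.640000, f(7.4) = 5.760000
x₂ = 7.400000 − 5.760000·(7.400000 − 5.600000) / (5.760000 − (-17.640000)) = 7.400000 − (10.368000)/(23.400000) = 6.956923

6.9569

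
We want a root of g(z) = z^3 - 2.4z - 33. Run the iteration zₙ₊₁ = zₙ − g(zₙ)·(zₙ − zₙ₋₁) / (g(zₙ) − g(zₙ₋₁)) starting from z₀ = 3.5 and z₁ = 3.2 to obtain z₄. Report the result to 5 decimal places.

g(3.5) = 1.4750000, g(3.2) = -7.9120000
z₂ = 3.2000000 − (-7.9120000)·(3.2000000 − 3.5000000) / (-7.9120000 − 1.4750000) = 3.2000000 − (2.3736000)/(-9.3870000) = 3.4528603
g(3.4528603) = -0.1210196
z₃ = 3.4528603 − (-0.1210196)·(3.4528603 − 3.2000000) / (-0.1210196 − (-7.9120000)) = 3.4528603 − (-0.0306010)/(7.7909804) = 3.4567881
g(3.4567881) = 0.0101966
z₄ = 3.4567881 − 0.0101966·(3.4567881 − 3.4528603) / (0.0101966 − (-0.1210196)) = 3.4567881 − (0.0000400)/(0.1312162) = 3.4564829

3.45648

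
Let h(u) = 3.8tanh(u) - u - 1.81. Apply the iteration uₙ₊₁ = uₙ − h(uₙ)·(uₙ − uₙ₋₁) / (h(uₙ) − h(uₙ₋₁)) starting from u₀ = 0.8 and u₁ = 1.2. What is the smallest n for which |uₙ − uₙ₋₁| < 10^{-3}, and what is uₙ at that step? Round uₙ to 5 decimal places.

h(0.8) = -0.0866603, h(1.2) = 0.1578875
u₂ = 1.2000000 − 0.1578875·(0.4000000)/(0.2445478) = 0.9417478;  |Δ| = 0.2582522
h(0.9417478) = 0.0451443
u₃ = 0.9417478 − 0.0451443·(-0.2582522)/(-0.1127432) = 0.8383391;  |Δ| = 0.1034087
h(0.8383391) = -0.0456114
u₄ = 0.8383391 − (-0.0456114)·(-0.1034087)/(-0.0907557) = 0.8903096;  |Δ| = 0.0519704
h(0.8903096) = 0.0035675
u₅ = 0.8903096 − 0.0035675·(0.0519704)/(0.0491789) = 0.8865396;  |Δ| = 0.0037700
h(0.8865396) = 0.0002457
u₆ = 0.8865396 − 0.0002457·(-0.0037700)/(-0.0033218) = 0.8862607;  |Δ| = 0.0002789
|u₆ − u₅| = 0.0002789 < 10^{-3}

n = 6, uₙ = 0.88626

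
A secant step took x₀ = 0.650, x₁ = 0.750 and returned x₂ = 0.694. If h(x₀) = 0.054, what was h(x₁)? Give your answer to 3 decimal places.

The secant line through (0.650, 0.054) and (0.750, h(x₁)) crosses zero at x₂ = 0.694.
So (0.650, 0.054), (0.750, h(x₁)), (0.694, 0) are collinear:
h(x₁) = 0.054 · (0.750 − 0.694) / (0.650 − 0.694) = 0.054 · (0.05600)/(-0.04400) = -0.06873

-0.069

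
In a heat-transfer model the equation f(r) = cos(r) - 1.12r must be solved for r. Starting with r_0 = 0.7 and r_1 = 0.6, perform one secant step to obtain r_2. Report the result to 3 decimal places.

f(0.7) = -0.01916, f(0.6) = 0.15334
r_2 = 0.60000 − 0.15334·(0.60000 − 0.70000) / (0.15334 − (-0.01916)) = 0.60000 − (-0.01533)/(0.17249) = 0.68889

0.689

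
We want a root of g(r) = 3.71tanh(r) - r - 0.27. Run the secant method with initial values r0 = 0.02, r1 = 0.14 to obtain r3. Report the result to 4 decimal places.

0.1001

g(0.02) = -0.215810, g(0.14) = 0.106033
r2 = 0.140000 − 0.106033·(0.140000 − 0.020000) / (0.106033 − (-0.215810)) = 0.140000 − (0.012724)/(0.321843) = 0.100465
g(0.100465) = 0.001012
r3 = 0.100465 − 0.001012·(0.100465 − 0.140000) / (0.001012 − 0.106033) = 0.100465 − (-0.000040)/(-0.105021) = 0.100084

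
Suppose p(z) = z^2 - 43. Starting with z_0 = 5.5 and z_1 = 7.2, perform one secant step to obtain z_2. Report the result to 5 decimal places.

6.50394

p(5.5) = -12.7500000, p(7.2) = 8.8400000
z_2 = 7.2000000 − 8.8400000·(7.2000000 − 5.5000000) / (8.8400000 − (-12.7500000)) = 7.2000000 − (15.0280000)/(21.5900000) = 6.5039370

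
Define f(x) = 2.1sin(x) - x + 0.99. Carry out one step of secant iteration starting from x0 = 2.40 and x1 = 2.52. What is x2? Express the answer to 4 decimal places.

2.4032

f(2.40) = 0.008473, f(2.52) = -0.307106
x2 = 2.520000 − (-0.307106)·(2.520000 − 2.400000) / (-0.307106 − 0.008473) = 2.520000 − (-0.036853)/(-0.315578) = 2.403222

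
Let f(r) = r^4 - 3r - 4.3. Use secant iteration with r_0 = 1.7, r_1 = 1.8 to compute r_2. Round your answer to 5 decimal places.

f(1.7) = -1.0479000, f(1.8) = 0.7976000
r_2 = 1.8000000 − 0.7976000·(1.8000000 − 1.7000000) / (0.7976000 − (-1.0479000)) = 1.8000000 − (0.0797600)/(1.8455000) = 1.7567814

1.75678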